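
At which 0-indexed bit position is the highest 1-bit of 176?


0b10110000. Highest set bit at position 7

7


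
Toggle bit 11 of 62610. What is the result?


62610 ^ (1 << 11) = 62610 ^ 2048 = 64658

64658


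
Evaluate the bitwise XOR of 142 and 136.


0b10001110 ^ 0b10001000 = 0b110 = 6

6


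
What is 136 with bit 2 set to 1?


136 | (1 << 2) = 136 | 4 = 140

140


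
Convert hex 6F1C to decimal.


6F1C hex = 28444 decimal

28444


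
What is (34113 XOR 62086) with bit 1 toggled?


Step 1: 34113 ^ 62086 = 30663
Step 2: 30663 ^ (1 << 1) = 30663 ^ 2 = 30661

30661


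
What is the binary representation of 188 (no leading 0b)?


188 = 10111100 in binary

10111100


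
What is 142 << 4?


0b10001110 << 4 = 0b100011100000 = 2272

2272


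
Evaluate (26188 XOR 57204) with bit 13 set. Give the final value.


Step 1: 26188 ^ 57204 = 47416
Step 2: 47416 | (1 << 13) = 47416 | 8192 = 47416

47416


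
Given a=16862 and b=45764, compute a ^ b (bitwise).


16862 ^ 45764 = 62234

62234


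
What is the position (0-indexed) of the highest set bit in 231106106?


0b1101110001100110011000111010. Highest set bit at position 27

27


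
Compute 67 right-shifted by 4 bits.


0b1000011 >> 4 = 0b100 = 4

4


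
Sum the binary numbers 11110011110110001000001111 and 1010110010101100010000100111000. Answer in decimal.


11110011110110001000001111 + 1010110010101100010000100111000 = 1011010001001011000001101000111 = 1512407879

1512407879


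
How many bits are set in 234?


0b11101010 has 5 set bits

5


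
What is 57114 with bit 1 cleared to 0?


57114 & ~(1 << 1) = 57112

57112


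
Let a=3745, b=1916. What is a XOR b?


3745 ^ 1916 = 2525

2525


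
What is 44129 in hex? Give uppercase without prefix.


44129 = AC61 hex

AC61


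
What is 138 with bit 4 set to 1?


138 | (1 << 4) = 138 | 16 = 154

154


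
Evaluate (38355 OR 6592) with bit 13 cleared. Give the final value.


Step 1: 38355 | 6592 = 40403
Step 2: 40403 & ~(1 << 13) = 40403

40403


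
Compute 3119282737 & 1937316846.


0b10111001111011000111101000110001 & 0b1110011011110010001101111101110 = 0b110001011010000001101000100000 = 828906016

828906016


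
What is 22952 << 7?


0b101100110101000 << 7 = 0b1011001101010000000000 = 2937856

2937856


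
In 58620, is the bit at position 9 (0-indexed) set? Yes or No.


0b1110010011111100, bit 9 = 0. No

No


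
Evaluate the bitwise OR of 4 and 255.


0b100 | 0b11111111 = 0b11111111 = 255

255


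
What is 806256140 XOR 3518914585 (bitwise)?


0b110000000011100111111000001100 ^ 0b11010001101111100110000000011001 = 0b11100001101100000001111000010101 = 3786415637

3786415637


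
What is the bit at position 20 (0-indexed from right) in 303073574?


0b10010000100001000100100100110, position 20 = 1

1


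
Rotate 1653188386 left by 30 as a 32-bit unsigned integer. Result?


Rotate 0b1100010100010011010011100100010 left by 30 (32-bit) = 0b10011000101000100110100111001000 = 2560780744

2560780744


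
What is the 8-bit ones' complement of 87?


87 ^ 255 = 168

168


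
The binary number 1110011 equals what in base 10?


1110011 in decimal = 115

115


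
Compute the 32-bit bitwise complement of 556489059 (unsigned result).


~0b100001001010110101100101100011 = 0b11011110110101001010011010011100 = 3738478236 (32-bit unsigned)

3738478236


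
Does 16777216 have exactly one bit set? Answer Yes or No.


0b1000000000000000000000000. Only one bit set => Yes

Yes


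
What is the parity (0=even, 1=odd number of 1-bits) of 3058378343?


0b10110110010010110010011001100111 has 17 ones => parity 1

1


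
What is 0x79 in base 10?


79 hex = 121 decimal

121


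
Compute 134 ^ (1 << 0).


134 ^ (1 << 0) = 134 ^ 1 = 135

135


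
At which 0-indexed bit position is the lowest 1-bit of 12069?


0b10111100100101. Lowest set bit at position 0

0


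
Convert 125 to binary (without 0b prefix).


125 = 1111101 in binary

1111101


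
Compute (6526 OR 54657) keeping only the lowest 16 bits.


Step 1: 6526 | 54657 = 56831
Step 2: 56831 & 65535 = 56831

56831


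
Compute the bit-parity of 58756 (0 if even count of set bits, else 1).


0b1110010110000100 has 7 ones => parity 1

1


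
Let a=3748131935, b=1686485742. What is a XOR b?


3748131935 ^ 1686485742 = 3152170673

3152170673


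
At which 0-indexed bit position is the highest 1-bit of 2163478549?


0b10000000111101000001000000010101. Highest set bit at position 31

31


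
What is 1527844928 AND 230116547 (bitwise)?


0b1011011000100010001000001000000 & 0b1101101101110100110011000011 = 0b1001000100010000000001000000 = 152109120

152109120


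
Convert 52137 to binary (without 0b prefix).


52137 = 1100101110101001 in binary

1100101110101001


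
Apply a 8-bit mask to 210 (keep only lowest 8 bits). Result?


210 & 255 = 210

210


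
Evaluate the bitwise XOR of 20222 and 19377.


0b100111011111110 ^ 0b100101110110001 = 0b10101001111 = 1359

1359


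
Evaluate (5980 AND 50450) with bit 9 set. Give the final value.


Step 1: 5980 & 50450 = 1296
Step 2: 1296 | (1 << 9) = 1296 | 512 = 1808

1808


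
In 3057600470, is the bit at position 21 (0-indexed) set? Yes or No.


0b10110110001111110100011111010110, bit 21 = 1. Yes

Yes


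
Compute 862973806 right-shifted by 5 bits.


0b110011011011111110111101101110 >> 5 = 0b1100110110111111101111011 = 26967931

26967931


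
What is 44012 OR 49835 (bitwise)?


0b1010101111101100 | 0b1100001010101011 = 0b1110101111101111 = 60399

60399


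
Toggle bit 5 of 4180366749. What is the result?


4180366749 ^ (1 << 5) = 4180366749 ^ 32 = 4180366781

4180366781


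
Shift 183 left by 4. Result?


0b10110111 << 4 = 0b101101110000 = 2928

2928


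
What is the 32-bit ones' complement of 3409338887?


3409338887 ^ 4294967295 = 885628408

885628408


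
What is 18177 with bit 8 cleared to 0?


18177 & ~(1 << 8) = 17921

17921


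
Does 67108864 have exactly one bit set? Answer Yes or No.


0b100000000000000000000000000. Only one bit set => Yes

Yes


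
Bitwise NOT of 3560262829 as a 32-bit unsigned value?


~0b11010100001101010100110010101101 = 0b101011110010101011001101010010 = 734704466 (32-bit unsigned)

734704466


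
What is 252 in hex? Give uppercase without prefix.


252 = FC hex

FC


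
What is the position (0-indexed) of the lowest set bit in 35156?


0b1000100101010100. Lowest set bit at position 2

2


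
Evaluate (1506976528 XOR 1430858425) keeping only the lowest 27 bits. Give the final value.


Step 1: 1506976528 ^ 1430858425 = 211519913
Step 2: 211519913 & 134217727 = 77302185

77302185


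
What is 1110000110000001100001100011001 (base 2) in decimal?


1110000110000001100001100011001 in decimal = 1891681049

1891681049


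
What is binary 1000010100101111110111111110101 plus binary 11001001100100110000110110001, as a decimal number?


1000010100101111110111111110101 + 11001001100100110000110110001 = 1011011110010100101000110100110 = 1539985830

1539985830


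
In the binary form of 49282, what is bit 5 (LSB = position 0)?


0b1100000010000010, position 5 = 0

0


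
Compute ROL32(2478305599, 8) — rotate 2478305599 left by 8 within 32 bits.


Rotate 0b10010011101101111111000100111111 left by 8 (32-bit) = 0b10110111111100010011111110010011 = 3086040979

3086040979


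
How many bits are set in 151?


0b10010111 has 5 set bits

5


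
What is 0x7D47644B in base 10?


7D47644B hex = 2101830731 decimal

2101830731


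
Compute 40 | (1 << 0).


40 | (1 << 0) = 40 | 1 = 41

41


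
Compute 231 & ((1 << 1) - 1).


231 & 1 = 1

1


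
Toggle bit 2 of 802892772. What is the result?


802892772 ^ (1 << 2) = 802892772 ^ 4 = 802892768

802892768


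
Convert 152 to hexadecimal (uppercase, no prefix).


152 = 98 hex

98


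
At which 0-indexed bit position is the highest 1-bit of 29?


0b11101. Highest set bit at position 4

4


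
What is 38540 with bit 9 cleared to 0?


38540 & ~(1 << 9) = 38028

38028


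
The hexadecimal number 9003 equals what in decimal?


9003 hex = 36867 decimal

36867


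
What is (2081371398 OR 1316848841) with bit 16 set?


Step 1: 2081371398 | 1316848841 = 2122298831
Step 2: 2122298831 | (1 << 16) = 2122298831 | 65536 = 2122298831

2122298831


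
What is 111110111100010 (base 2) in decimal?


111110111100010 in decimal = 32226

32226


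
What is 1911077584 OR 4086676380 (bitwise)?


0b1110001111010001011101011010000 | 0b11110011100101011011101110011100 = 0b11110011111111011011101111011100 = 4093492188

4093492188


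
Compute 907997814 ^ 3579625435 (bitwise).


0b110110000111101111001001110110 ^ 0b11010101010111001011111111011011 = 0b11100011010000100100110110101101 = 3812773293

3812773293


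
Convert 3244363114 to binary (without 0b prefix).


3244363114 = 11000001011000010000110101101010 in binary

11000001011000010000110101101010


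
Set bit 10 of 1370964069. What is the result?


1370964069 | (1 << 10) = 1370964069 | 1024 = 1370965093

1370965093


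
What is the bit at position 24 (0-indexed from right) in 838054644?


0b110001111100111011001011110100, position 24 = 1

1


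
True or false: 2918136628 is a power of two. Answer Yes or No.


0b10101101111011110011101100110100. Multiple bits set => No

No


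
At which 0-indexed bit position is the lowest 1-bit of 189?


0b10111101. Lowest set bit at position 0

0


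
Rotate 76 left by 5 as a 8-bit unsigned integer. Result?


Rotate 0b1001100 left by 5 (8-bit) = 0b10001001 = 137

137


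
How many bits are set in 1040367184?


0b111110000000101011111001010000 has 14 set bits

14


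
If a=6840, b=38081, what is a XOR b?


6840 ^ 38081 = 36473

36473


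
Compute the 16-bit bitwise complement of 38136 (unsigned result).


~0b1001010011111000 = 0b110101100000111 = 27399 (16-bit unsigned)

27399


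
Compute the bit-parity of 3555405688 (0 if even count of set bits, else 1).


0b11010011111010110010111101111000 has 20 ones => parity 0

0


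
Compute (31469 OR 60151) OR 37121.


Step 1: 31469 | 60151 = 64255
Step 2: 64255 | 37121 = 64511

64511


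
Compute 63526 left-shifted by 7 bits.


0b1111100000100110 << 7 = 0b11111000001001100000000 = 8131328

8131328


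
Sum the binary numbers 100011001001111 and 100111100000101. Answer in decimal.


100011001001111 + 100111100000101 = 1001010101010100 = 38228

38228


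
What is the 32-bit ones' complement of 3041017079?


3041017079 ^ 4294967295 = 1253950216

1253950216


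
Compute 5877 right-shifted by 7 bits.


0b1011011110101 >> 7 = 0b101101 = 45

45


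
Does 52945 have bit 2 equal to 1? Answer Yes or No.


0b1100111011010001, bit 2 = 0. No

No


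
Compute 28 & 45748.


0b11100 & 0b1011001010110100 = 0b10100 = 20

20


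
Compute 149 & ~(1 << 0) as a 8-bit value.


149 & ~(1 << 0) = 148

148


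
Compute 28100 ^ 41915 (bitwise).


0b110110111000100 ^ 0b1010001110111011 = 0b1100111001111111 = 52863

52863


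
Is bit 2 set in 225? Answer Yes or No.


0b11100001, bit 2 = 0. No

No


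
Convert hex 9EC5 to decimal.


9EC5 hex = 40645 decimal

40645


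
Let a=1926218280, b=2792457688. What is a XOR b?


1926218280 ^ 2792457688 = 3569240048

3569240048


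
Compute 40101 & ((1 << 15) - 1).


40101 & 32767 = 7333

7333


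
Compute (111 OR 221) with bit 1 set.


Step 1: 111 | 221 = 255
Step 2: 255 | (1 << 1) = 255 | 2 = 255

255


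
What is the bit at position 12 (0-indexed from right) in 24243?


0b101111010110011, position 12 = 1

1


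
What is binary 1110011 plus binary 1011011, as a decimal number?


1110011 + 1011011 = 11001110 = 206

206


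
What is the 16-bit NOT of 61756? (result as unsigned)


~0b1111000100111100 = 0b111011000011 = 3779 (16-bit unsigned)

3779


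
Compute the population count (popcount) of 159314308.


0b1001011111101111000110000100 has 15 set bits

15


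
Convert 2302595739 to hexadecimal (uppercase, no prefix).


2302595739 = 893ED29B hex

893ED29B


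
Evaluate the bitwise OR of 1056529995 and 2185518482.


0b111110111110010101111001001011 | 0b10000010010001000101110110010010 = 0b10111110111111010101111111011011 = 3204276187

3204276187


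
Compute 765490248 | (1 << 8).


765490248 | (1 << 8) = 765490248 | 256 = 765490504

765490504


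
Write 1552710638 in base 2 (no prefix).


1552710638 = 1011100100011000111101111101110 in binary

1011100100011000111101111101110


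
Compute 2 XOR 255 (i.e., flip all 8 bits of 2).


2 ^ 255 = 253

253


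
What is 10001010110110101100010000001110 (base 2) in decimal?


10001010110110101100010000001110 in decimal = 2329592846

2329592846


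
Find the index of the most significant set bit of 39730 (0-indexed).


0b1001101100110010. Highest set bit at position 15

15


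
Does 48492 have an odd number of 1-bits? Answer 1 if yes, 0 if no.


0b1011110101101100 has 10 ones => parity 0

0


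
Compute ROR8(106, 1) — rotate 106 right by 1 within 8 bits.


Rotate 0b1101010 right by 1 (8-bit) = 0b110101 = 53

53


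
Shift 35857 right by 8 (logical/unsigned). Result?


0b1000110000010001 >> 8 = 0b10001100 = 140

140


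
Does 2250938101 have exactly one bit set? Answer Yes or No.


0b10000110001010101001011011110101. Multiple bits set => No

No


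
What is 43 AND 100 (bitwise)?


0b101011 & 0b1100100 = 0b100000 = 32

32


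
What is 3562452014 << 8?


0b11010100010101101011010000101110 << 8 = 0b1101010001010110101101000010111000000000 = 911987715584

911987715584


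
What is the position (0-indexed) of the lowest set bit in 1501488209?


0b1011001011111101110010001010001. Lowest set bit at position 0

0


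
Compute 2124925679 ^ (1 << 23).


2124925679 ^ (1 << 23) = 2124925679 ^ 8388608 = 2116537071

2116537071


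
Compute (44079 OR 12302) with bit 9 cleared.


Step 1: 44079 | 12302 = 48175
Step 2: 48175 & ~(1 << 9) = 48175

48175


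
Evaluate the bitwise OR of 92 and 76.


0b1011100 | 0b1001100 = 0b1011100 = 92

92


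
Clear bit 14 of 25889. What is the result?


25889 & ~(1 << 14) = 9505

9505


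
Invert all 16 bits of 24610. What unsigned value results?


24610 ^ 65535 = 40925

40925


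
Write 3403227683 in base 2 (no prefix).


3403227683 = 11001010110110010010001000100011 in binary

11001010110110010010001000100011


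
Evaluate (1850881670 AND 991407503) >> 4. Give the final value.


Step 1: 1850881670 & 991407503 = 705832070
Step 2: 705832070 >> 4 = 44114504

44114504


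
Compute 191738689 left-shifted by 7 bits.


0b1011011011011011001101000001 << 7 = 0b10110110110110110011010000010000000 = 24542552192

24542552192


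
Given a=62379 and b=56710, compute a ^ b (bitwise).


62379 ^ 56710 = 11821

11821


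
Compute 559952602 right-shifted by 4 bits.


0b100001011000000011001011011010 >> 4 = 0b10000101100000001100101101 = 34997037

34997037


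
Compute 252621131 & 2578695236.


0b1111000011101011000101001011 & 0b10011001101100111100010001000100 = 0b1001000000101000000001000000 = 151158848

151158848


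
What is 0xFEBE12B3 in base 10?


FEBE12B3 hex = 4273869491 decimal

4273869491


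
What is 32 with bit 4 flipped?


32 ^ (1 << 4) = 32 ^ 16 = 48

48


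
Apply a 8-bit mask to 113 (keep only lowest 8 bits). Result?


113 & 255 = 113

113


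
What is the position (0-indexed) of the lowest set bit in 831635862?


0b110001100100011100000110010110. Lowest set bit at position 1

1


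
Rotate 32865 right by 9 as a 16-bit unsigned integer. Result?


Rotate 0b1000000001100001 right by 9 (16-bit) = 0b11000011000000 = 12480

12480


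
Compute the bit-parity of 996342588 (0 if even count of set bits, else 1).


0b111011011000101111101100111100 has 19 ones => parity 1

1


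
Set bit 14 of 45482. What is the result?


45482 | (1 << 14) = 45482 | 16384 = 61866

61866


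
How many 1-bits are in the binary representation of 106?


0b1101010 has 4 set bits

4


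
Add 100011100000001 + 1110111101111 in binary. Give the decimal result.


100011100000001 + 1110111101111 = 110010011110000 = 25840

25840


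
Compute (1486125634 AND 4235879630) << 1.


Step 1: 1486125634 & 4235879630 = 1477468226
Step 2: 1477468226 << 1 = 2954936452

2954936452


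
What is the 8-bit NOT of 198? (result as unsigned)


~0b11000110 = 0b111001 = 57 (8-bit unsigned)

57


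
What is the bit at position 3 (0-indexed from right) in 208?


0b11010000, position 3 = 0

0


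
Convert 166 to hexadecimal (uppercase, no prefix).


166 = A6 hex

A6


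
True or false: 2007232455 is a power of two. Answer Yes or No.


0b1110111101000111110111111000111. Multiple bits set => No

No


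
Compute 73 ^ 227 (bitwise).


0b1001001 ^ 0b11100011 = 0b10101010 = 170

170


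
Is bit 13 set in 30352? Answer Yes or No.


0b111011010010000, bit 13 = 1. Yes

Yes


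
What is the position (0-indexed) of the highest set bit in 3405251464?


0b11001010111110000000001110001000. Highest set bit at position 31

31


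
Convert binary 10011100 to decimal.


10011100 in decimal = 156

156


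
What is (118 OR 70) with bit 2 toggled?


Step 1: 118 | 70 = 118
Step 2: 118 ^ (1 << 2) = 118 ^ 4 = 114

114


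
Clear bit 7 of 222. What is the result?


222 & ~(1 << 7) = 94

94


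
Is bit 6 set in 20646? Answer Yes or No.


0b101000010100110, bit 6 = 0. No

No


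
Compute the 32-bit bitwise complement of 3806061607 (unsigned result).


~0b11100010110110111110010000100111 = 0b11101001001000001101111011000 = 488905688 (32-bit unsigned)

488905688


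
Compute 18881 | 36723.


0b100100111000001 | 0b1000111101110011 = 0b1100111111110011 = 53235

53235


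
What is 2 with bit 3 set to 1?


2 | (1 << 3) = 2 | 8 = 10

10


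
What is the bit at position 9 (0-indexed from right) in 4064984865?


0b11110010010010101011111100100001, position 9 = 1

1


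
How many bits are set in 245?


0b11110101 has 6 set bits

6


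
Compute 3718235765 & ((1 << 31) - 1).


3718235765 & 2147483647 = 1570752117

1570752117


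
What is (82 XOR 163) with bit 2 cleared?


Step 1: 82 ^ 163 = 241
Step 2: 241 & ~(1 << 2) = 241

241


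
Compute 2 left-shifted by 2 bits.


0b10 << 2 = 0b1000 = 8

8


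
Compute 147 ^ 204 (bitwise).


0b10010011 ^ 0b11001100 = 0b1011111 = 95

95


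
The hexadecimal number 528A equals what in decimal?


528A hex = 21130 decimal

21130


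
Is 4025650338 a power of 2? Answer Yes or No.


0b11101111111100101000110010100010. Multiple bits set => No

No


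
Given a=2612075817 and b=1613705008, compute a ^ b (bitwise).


2612075817 ^ 1613705008 = 4221448729

4221448729


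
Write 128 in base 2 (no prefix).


128 = 10000000 in binary

10000000


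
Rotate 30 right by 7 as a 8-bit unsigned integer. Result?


Rotate 0b11110 right by 7 (8-bit) = 0b111100 = 60

60


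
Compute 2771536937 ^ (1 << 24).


2771536937 ^ (1 << 24) = 2771536937 ^ 16777216 = 2754759721

2754759721


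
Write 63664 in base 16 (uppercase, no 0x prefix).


63664 = F8B0 hex

F8B0


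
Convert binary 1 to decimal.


1 in decimal = 1

1


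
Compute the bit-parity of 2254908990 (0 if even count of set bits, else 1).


0b10000110011001110010111000111110 has 17 ones => parity 1

1


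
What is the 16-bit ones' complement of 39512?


39512 ^ 65535 = 26023

26023


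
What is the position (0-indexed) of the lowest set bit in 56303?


0b1101101111101111. Lowest set bit at position 0

0


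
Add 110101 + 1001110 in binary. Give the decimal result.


110101 + 1001110 = 10000011 = 131

131


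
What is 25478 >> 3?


0b110001110000110 >> 3 = 0b110001110000 = 3184

3184


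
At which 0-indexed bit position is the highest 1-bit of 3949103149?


0b11101011011000101000100000101101. Highest set bit at position 31

31


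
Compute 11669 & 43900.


0b10110110010101 & 0b1010101101111100 = 0b10100100010100 = 10516

10516


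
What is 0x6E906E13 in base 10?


6E906E13 hex = 1854959123 decimal

1854959123


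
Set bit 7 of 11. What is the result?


11 | (1 << 7) = 11 | 128 = 139

139


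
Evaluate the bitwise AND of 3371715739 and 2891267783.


0b11001000111110000100110010011011 & 0b10101100010101010011111011000111 = 0b10001000010100000000110010000011 = 2286947459

2286947459


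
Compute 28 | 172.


0b11100 | 0b10101100 = 0b10111100 = 188

188


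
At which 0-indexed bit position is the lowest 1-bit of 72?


0b1001000. Lowest set bit at position 3

3


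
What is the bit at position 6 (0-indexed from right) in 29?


0b11101, position 6 = 0

0


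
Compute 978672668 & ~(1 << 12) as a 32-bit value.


978672668 & ~(1 << 12) = 978668572

978668572


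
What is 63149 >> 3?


0b1111011010101101 >> 3 = 0b1111011010101 = 7893

7893


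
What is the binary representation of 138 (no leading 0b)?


138 = 10001010 in binary

10001010


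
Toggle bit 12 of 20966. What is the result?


20966 ^ (1 << 12) = 20966 ^ 4096 = 16870

16870


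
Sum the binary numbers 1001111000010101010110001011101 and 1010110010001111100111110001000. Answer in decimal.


1001111000010101010110001011101 + 1010110010001111100111110001000 = 10100101010100100111101111100101 = 2773646309

2773646309


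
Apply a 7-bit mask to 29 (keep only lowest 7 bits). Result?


29 & 127 = 29

29


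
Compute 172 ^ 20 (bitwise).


0b10101100 ^ 0b10100 = 0b10111000 = 184

184


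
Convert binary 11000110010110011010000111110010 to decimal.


11000110010110011010000111110010 in decimal = 3327762930

3327762930


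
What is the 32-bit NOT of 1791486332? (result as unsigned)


~0b1101010110001111110100101111100 = 0b10010101001110000001011010000011 = 2503480963 (32-bit unsigned)

2503480963


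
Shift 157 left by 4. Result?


0b10011101 << 4 = 0b100111010000 = 2512

2512


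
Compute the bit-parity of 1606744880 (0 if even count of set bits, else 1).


0b1011111110001001111101100110000 has 18 ones => parity 0

0


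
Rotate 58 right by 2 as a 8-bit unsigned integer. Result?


Rotate 0b111010 right by 2 (8-bit) = 0b10001110 = 142

142


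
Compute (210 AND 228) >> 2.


Step 1: 210 & 228 = 192
Step 2: 192 >> 2 = 48

48


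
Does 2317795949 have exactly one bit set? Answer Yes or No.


0b10001010001001101100001001101101. Multiple bits set => No

No


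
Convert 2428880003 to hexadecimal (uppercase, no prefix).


2428880003 = 90C5C483 hex

90C5C483


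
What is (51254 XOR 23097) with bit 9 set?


Step 1: 51254 ^ 23097 = 37391
Step 2: 37391 | (1 << 9) = 37391 | 512 = 37391

37391


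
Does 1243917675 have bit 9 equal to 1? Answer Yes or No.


0b1001010001001001010110101101011, bit 9 = 0. No

No


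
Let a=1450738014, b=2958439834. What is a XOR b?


1450738014 ^ 2958439834 = 3861820612

3861820612


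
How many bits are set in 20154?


0b100111010111010 has 9 set bits

9


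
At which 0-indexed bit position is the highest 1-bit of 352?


0b101100000. Highest set bit at position 8

8


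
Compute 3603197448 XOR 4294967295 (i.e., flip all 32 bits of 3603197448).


3603197448 ^ 4294967295 = 691769847

691769847


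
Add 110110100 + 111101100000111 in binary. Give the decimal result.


110110100 + 111101100000111 = 111110010111011 = 31931

31931


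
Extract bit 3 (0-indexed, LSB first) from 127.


0b1111111, position 3 = 1

1


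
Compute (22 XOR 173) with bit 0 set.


Step 1: 22 ^ 173 = 187
Step 2: 187 | (1 << 0) = 187 | 1 = 187

187


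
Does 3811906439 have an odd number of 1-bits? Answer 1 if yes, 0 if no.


0b11100011001101010001001110000111 has 16 ones => parity 0

0


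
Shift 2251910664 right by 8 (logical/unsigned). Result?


0b10000110001110010110111000001000 >> 8 = 0b100001100011100101101110 = 8796526

8796526


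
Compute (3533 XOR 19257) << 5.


Step 1: 3533 ^ 19257 = 18164
Step 2: 18164 << 5 = 581248

581248


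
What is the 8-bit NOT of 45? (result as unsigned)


~0b101101 = 0b11010010 = 210 (8-bit unsigned)

210


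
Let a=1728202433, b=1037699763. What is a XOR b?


1728202433 ^ 1037699763 = 1524124786

1524124786


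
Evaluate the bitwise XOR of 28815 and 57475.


0b111000010001111 ^ 0b1110000010000011 = 0b1001000000001100 = 36876

36876


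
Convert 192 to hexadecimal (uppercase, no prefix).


192 = C0 hex

C0


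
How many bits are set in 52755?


0b1100111000010011 has 8 set bits

8


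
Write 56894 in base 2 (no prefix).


56894 = 1101111000111110 in binary

1101111000111110


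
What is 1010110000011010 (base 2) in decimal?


1010110000011010 in decimal = 44058

44058


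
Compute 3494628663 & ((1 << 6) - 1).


3494628663 & 63 = 55

55


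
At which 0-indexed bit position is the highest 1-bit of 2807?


0b101011110111. Highest set bit at position 11

11


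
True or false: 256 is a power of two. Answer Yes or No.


0b100000000. Only one bit set => Yes

Yes


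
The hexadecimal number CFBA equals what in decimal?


CFBA hex = 53178 decimal

53178


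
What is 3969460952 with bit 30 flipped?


3969460952 ^ (1 << 30) = 3969460952 ^ 1073741824 = 2895719128

2895719128


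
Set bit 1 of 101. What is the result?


101 | (1 << 1) = 101 | 2 = 103

103


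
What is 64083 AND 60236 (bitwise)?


0b1111101001010011 & 0b1110101101001100 = 0b1110101001000000 = 59968

59968


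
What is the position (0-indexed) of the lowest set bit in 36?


0b100100. Lowest set bit at position 2

2


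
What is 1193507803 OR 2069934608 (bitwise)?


0b1000111001000110111101111011011 | 0b1111011011000001011001000010000 = 0b1111111011000111111101111011011 = 2137258971

2137258971


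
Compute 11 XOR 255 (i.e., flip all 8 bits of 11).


11 ^ 255 = 244

244


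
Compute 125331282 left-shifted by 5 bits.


0b111011110000110011101010010 << 5 = 0b11101111000011001110101001000000 = 4010601024

4010601024


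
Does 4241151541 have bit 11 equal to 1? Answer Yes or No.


0b11111100110010101101011000110101, bit 11 = 0. No

No


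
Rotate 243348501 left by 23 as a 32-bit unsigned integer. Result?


Rotate 0b1110100000010011010000010101 left by 23 (32-bit) = 0b1010100001110100000010011010 = 176636058

176636058


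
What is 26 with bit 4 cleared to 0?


26 & ~(1 << 4) = 10

10


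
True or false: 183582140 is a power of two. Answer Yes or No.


0b1010111100010011110110111100. Multiple bits set => No

No


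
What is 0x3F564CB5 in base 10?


3F564CB5 hex = 1062620341 decimal

1062620341


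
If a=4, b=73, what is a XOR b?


4 ^ 73 = 77

77


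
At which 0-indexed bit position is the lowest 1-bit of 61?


0b111101. Lowest set bit at position 0

0


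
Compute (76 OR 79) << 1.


Step 1: 76 | 79 = 79
Step 2: 79 << 1 = 158

158


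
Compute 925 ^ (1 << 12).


925 ^ (1 << 12) = 925 ^ 4096 = 5021

5021


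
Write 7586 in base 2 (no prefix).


7586 = 1110110100010 in binary

1110110100010


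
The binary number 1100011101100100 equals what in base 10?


1100011101100100 in decimal = 51044

51044


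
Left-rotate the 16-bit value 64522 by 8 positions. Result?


Rotate 0b1111110000001010 left by 8 (16-bit) = 0b101011111100 = 2812

2812


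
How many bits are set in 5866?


0b1011011101010 has 8 set bits

8


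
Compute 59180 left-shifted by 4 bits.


0b1110011100101100 << 4 = 0b11100111001011000000 = 946880

946880


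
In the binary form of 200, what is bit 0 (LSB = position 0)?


0b11001000, position 0 = 0

0


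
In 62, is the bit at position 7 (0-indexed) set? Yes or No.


0b111110, bit 7 = 0. No

No


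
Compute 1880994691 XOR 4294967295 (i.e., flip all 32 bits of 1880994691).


1880994691 ^ 4294967295 = 2413972604

2413972604


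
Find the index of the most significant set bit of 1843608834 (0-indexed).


0b1101101111000110011110100000010. Highest set bit at position 30

30


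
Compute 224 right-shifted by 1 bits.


0b11100000 >> 1 = 0b1110000 = 112

112


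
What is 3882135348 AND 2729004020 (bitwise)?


0b11100111011001001010111100110100 & 0b10100010101010010100101111110100 = 0b10100010001000000000101100110100 = 2720009012

2720009012


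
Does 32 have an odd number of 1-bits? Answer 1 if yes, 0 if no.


0b100000 has 1 ones => parity 1

1


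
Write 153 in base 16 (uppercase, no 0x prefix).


153 = 99 hex

99


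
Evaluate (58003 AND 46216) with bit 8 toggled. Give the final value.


Step 1: 58003 & 46216 = 41088
Step 2: 41088 ^ (1 << 8) = 41088 ^ 256 = 41344

41344


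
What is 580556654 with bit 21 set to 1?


580556654 | (1 << 21) = 580556654 | 2097152 = 582653806

582653806


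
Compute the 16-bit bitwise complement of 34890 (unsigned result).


~0b1000100001001010 = 0b111011110110101 = 30645 (16-bit unsigned)

30645


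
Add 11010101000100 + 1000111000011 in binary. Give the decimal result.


11010101000100 + 1000111000011 = 100011100000111 = 18183

18183


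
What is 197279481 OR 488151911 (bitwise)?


0b1011110000100011111011111001 | 0b11101000110001001101101100111 = 0b11111110110101011111111111111 = 534429695

534429695


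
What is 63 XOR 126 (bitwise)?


0b111111 ^ 0b1111110 = 0b1000001 = 65

65


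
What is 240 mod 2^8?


240 & 255 = 240

240


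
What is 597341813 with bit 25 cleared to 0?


597341813 & ~(1 << 25) = 563787381

563787381


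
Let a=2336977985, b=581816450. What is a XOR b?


2336977985 ^ 581816450 = 2850464963

2850464963


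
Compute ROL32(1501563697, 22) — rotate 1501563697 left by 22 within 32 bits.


Rotate 0b1011001100000000000101100110001 left by 22 (32-bit) = 0b11001100010101100110000000000010 = 3428212738

3428212738


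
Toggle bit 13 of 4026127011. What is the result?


4026127011 ^ (1 << 13) = 4026127011 ^ 8192 = 4026135203

4026135203


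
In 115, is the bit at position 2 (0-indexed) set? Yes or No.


0b1110011, bit 2 = 0. No

No


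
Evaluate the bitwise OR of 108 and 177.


0b1101100 | 0b10110001 = 0b11111101 = 253

253


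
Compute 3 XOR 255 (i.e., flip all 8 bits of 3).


3 ^ 255 = 252

252


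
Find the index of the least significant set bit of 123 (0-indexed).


0b1111011. Lowest set bit at position 0

0


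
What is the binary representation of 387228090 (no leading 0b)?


387228090 = 10111000101001010000110111010 in binary

10111000101001010000110111010


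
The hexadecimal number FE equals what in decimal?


FE hex = 254 decimal

254


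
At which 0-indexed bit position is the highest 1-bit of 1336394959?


0b1001111101001111100010011001111. Highest set bit at position 30

30


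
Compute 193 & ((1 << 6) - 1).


193 & 63 = 1

1


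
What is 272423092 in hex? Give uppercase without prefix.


272423092 = 103CD8B4 hex

103CD8B4


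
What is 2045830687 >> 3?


0b1111001111100001110011000011111 >> 3 = 0b1111001111100001110011000011 = 255728835

255728835


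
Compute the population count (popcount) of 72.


0b1001000 has 2 set bits

2


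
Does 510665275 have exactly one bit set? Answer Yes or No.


0b11110011100000010001000111011. Multiple bits set => No

No


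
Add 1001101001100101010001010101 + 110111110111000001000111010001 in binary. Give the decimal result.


1001101001100101010001010101 + 110111110111000001000111010001 = 1000001100000100110011000100110 = 1099064870

1099064870


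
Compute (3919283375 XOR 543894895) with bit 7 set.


Step 1: 3919283375 ^ 543894895 = 3387992512
Step 2: 3387992512 | (1 << 7) = 3387992512 | 128 = 3387992512

3387992512


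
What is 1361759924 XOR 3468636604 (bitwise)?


0b1010001001010101100111010110100 ^ 0b11001110101111110011000110111100 = 0b10011111100101011111111100001000 = 2677407496

2677407496


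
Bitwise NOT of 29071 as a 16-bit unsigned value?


~0b111000110001111 = 0b1000111001110000 = 36464 (16-bit unsigned)

36464


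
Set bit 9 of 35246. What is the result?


35246 | (1 << 9) = 35246 | 512 = 35758

35758


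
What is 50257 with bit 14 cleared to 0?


50257 & ~(1 << 14) = 33873

33873


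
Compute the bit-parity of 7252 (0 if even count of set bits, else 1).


0b1110001010100 has 6 ones => parity 0

0


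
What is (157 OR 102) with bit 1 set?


Step 1: 157 | 102 = 255
Step 2: 255 | (1 << 1) = 255 | 2 = 255

255


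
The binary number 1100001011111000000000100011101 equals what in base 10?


1100001011111000000000100011101 in decimal = 1635516701

1635516701


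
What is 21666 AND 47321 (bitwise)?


0b101010010100010 & 0b1011100011011001 = 0b1000010000000 = 4224

4224


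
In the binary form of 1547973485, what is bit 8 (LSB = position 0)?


0b1011100010001000011001101101101, position 8 = 1

1


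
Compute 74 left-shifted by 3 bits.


0b1001010 << 3 = 0b1001010000 = 592

592


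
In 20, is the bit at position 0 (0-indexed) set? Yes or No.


0b10100, bit 0 = 0. No

No


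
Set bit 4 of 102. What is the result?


102 | (1 << 4) = 102 | 16 = 118

118


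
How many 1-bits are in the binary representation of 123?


0b1111011 has 6 set bits

6


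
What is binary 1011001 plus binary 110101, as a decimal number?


1011001 + 110101 = 10001110 = 142

142


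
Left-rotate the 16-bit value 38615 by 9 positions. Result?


Rotate 0b1001011011010111 left by 9 (16-bit) = 0b1010111100101101 = 44845

44845


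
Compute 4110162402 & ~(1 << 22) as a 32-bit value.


4110162402 & ~(1 << 22) = 4105968098

4105968098


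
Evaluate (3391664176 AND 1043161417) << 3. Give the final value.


Step 1: 3391664176 & 1043161417 = 170401792
Step 2: 170401792 << 3 = 1363214336

1363214336


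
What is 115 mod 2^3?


115 & 7 = 3

3


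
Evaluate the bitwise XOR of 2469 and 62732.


0b100110100101 ^ 0b1111010100001100 = 0b1111110010101001 = 64681

64681


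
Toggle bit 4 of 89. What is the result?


89 ^ (1 << 4) = 89 ^ 16 = 73

73


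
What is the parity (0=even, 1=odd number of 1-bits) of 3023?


0b101111001111 has 9 ones => parity 1

1


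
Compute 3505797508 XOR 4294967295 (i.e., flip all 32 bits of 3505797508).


3505797508 ^ 4294967295 = 789169787

789169787


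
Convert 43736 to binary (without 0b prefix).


43736 = 1010101011011000 in binary

1010101011011000


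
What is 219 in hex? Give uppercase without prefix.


219 = DB hex

DB


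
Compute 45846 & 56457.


0b1011001100010110 & 0b1101110010001001 = 0b1001000000000000 = 36864

36864


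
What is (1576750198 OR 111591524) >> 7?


Step 1: 1576750198 | 111591524 = 1610599542
Step 2: 1610599542 >> 7 = 12582808

12582808


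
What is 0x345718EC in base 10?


345718EC hex = 878123244 decimal

878123244


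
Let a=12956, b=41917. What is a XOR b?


12956 ^ 41917 = 37153

37153


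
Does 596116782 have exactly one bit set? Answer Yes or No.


0b100011100010000000010100101110. Multiple bits set => No

No


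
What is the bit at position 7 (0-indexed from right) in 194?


0b11000010, position 7 = 1

1


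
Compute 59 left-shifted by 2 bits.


0b111011 << 2 = 0b11101100 = 236

236


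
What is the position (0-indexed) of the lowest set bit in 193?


0b11000001. Lowest set bit at position 0

0


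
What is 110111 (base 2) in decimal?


110111 in decimal = 55

55


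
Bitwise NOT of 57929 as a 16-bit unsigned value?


~0b1110001001001001 = 0b1110110110110 = 7606 (16-bit unsigned)

7606


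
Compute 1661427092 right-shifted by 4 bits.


0b1100011000001110101110110010100 >> 4 = 0b110001100000111010111011001 = 103839193

103839193


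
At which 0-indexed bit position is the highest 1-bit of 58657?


0b1110010100100001. Highest set bit at position 15

15


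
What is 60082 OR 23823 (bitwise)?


0b1110101010110010 | 0b101110100001111 = 0b1111111110111111 = 65471

65471


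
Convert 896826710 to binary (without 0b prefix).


896826710 = 110101011101000111110101010110 in binary

110101011101000111110101010110


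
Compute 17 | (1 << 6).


17 | (1 << 6) = 17 | 64 = 81

81


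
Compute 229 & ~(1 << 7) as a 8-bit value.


229 & ~(1 << 7) = 101

101


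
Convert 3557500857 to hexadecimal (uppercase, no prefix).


3557500857 = D40B27B9 hex

D40B27B9


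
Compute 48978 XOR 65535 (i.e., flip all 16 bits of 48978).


48978 ^ 65535 = 16557

16557


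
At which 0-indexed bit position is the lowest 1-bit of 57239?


0b1101111110010111. Lowest set bit at position 0

0


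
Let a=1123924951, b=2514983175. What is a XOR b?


1123924951 ^ 2514983175 = 3608814288

3608814288


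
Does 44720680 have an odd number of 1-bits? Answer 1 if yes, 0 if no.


0b10101010100110001000101000 has 10 ones => parity 0

0


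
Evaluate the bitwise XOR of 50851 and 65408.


0b1100011010100011 ^ 0b1111111110000000 = 0b11100100100011 = 14627

14627


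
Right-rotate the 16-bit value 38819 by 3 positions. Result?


Rotate 0b1001011110100011 right by 3 (16-bit) = 0b111001011110100 = 29428

29428


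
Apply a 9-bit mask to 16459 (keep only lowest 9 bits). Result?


16459 & 511 = 75

75


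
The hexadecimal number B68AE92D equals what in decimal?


B68AE92D hex = 3062556973 decimal

3062556973


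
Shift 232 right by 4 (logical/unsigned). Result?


0b11101000 >> 4 = 0b1110 = 14

14


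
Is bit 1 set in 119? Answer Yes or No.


0b1110111, bit 1 = 1. Yes

Yes


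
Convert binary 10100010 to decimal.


10100010 in decimal = 162

162


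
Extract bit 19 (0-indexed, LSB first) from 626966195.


0b100101010111101011111010110011, position 19 = 1

1


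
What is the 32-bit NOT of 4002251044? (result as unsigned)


~0b11101110100011011000000100100100 = 0b10001011100100111111011011011 = 292716251 (32-bit unsigned)

292716251


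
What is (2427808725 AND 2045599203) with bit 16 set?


Step 1: 2427808725 & 2045599203 = 279267777
Step 2: 279267777 | (1 << 16) = 279267777 | 65536 = 279267777

279267777


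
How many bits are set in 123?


0b1111011 has 6 set bits

6


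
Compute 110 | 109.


0b1101110 | 0b1101101 = 0b1101111 = 111

111


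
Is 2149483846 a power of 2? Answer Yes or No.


0b10000000000111101000010101000110. Multiple bits set => No

No
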